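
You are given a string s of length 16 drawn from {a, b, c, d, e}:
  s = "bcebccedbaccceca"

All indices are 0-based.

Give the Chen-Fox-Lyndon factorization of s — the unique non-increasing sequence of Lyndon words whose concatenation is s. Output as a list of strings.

["bce", "bcced", "b", "acccec", "a"]

emit factor 1: 'bce' (i=0, period=3)
emit factor 2: 'bcced' (i=3, period=5)
emit factor 3: 'b' (i=8, period=1)
emit factor 4: 'acccec' (i=9, period=6)
emit factor 5: 'a' (i=15, period=1)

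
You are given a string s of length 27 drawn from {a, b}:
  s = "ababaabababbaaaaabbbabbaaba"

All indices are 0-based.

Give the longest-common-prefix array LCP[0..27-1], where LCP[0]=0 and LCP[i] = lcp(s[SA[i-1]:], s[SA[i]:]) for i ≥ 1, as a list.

sorted suffixes:
  #0 SA[0]=26  'a'
  #1 SA[1]=12  'aaaaabbbabbaaba'
  #2 SA[2]=13  'aaaabbbabbaaba'
  #3 SA[3]=14  'aaabbbabbaaba'
  #4 SA[4]=23  'aaba'
  #5 SA[5]=4  'aabababbaaaaabbbabbaaba'
  #6 SA[6]=15  'aabbbabbaaba'
  #7 SA[7]=24  'aba'
  #8 SA[8]=2  'abaabababbaaaaabbbabbaaba'
  #9 SA[9]=0  'ababaabababbaaaaabbbabbaaba'
  #10 SA[10]=5  'abababbaaaaabbbabbaaba'
  #11 SA[11]=7  'ababbaaaaabbbabbaaba'
  #12 SA[12]=9  'abbaaaaabbbabbaaba'
  #13 SA[13]=20  'abbaaba'
  #14 SA[14]=16  'abbbabbaaba'
  #15 SA[15]=25  'ba'
  #16 SA[16]=11  'baaaaabbbabbaaba'
  #17 SA[17]=22  'baaba'
  #18 SA[18]=3  'baabababbaaaaabbbabbaaba'
  #19 SA[19]=1  'babaabababbaaaaabbbabbaaba'
  #20 SA[20]=6  'bababbaaaaabbbabbaaba'
  #21 SA[21]=8  'babbaaaaabbbabbaaba'
  #22 SA[22]=19  'babbaaba'
  #23 SA[23]=10  'bbaaaaabbbabbaaba'
  #24 SA[24]=21  'bbaaba'
  #25 SA[25]=18  'bbabbaaba'
  #26 SA[26]=17  'bbbabbaaba'

SA = [26, 12, 13, 14, 23, 4, 15, 24, 2, 0, 5, 7, 9, 20, 16, 25, 11, 22, 3, 1, 6, 8, 19, 10, 21, 18, 17]
i: (SA[i-1],SA[i]) lcp shared
  1: (26,12) 1 'a'
  2: (12,13) 4 'aaaa'
  3: (13,14) 3 'aaa'
  4: (14,23) 2 'aa'
  5: (23,4) 4 'aaba'
  6: (4,15) 3 'aab'
  7: (15,24) 1 'a'
  8: (24,2) 3 'aba'
  9: (2,0) 3 'aba'
  10: (0,5) 5 'ababa'
  11: (5,7) 4 'abab'
  12: (7,9) 2 'ab'
  13: (9,20) 5 'abbaa'
  14: (20,16) 3 'abb'
  15: (16,25) 0 ''
  16: (25,11) 2 'ba'
  17: (11,22) 3 'baa'
  18: (22,3) 5 'baaba'
  19: (3,1) 2 'ba'
  20: (1,6) 4 'baba'
  21: (6,8) 3 'bab'
  22: (8,19) 6 'babbaa'
  23: (19,10) 1 'b'
  24: (10,21) 4 'bbaa'
  25: (21,18) 3 'bba'
  26: (18,17) 2 'bb'

[0, 1, 4, 3, 2, 4, 3, 1, 3, 3, 5, 4, 2, 5, 3, 0, 2, 3, 5, 2, 4, 3, 6, 1, 4, 3, 2]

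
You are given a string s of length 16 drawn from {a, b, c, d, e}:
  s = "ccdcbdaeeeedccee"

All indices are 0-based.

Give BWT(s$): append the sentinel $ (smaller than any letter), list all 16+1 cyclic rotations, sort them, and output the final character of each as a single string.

edcd$dccbceeeceea

rank  rotation           last
    0  $ccdcbdaeeeedccee  e
    1  aeeeedccee$ccdcbd  d
    2  bdaeeeedccee$ccdc  c
    3  cbdaeeeedccee$ccd  d
    4  ccdcbdaeeeedccee$  $
    5  ccee$ccdcbdaeeeed  d
    6  cdcbdaeeeedccee$c  c
    7  cee$ccdcbdaeeeedc  c
    8  daeeeedccee$ccdcb  b
    9  dcbdaeeeedccee$cc  c
   10  dccee$ccdcbdaeeee  e
   11  e$ccdcbdaeeeedcce  e
   12  edccee$ccdcbdaeee  e
   13  ee$ccdcbdaeeeedcc  c
   14  eedccee$ccdcbdaee  e
   15  eeedccee$ccdcbdae  e
   16  eeeedccee$ccdcbda  a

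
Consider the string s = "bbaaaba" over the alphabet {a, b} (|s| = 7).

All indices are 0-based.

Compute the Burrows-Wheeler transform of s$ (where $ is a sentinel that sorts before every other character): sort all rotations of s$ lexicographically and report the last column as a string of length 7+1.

rank  rotation  last
    0  $bbaaaba  a
    1  a$bbaaab  b
    2  aaaba$bb  b
    3  aaba$bba  a
    4  aba$bbaa  a
    5  ba$bbaaa  a
    6  baaaba$b  b
    7  bbaaaba$  $

abbaaab$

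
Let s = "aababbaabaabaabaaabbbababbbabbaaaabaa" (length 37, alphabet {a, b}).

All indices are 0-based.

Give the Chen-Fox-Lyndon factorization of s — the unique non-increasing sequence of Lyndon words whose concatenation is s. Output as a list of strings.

["aababb", "aab", "aab", "aab", "aaabbbababbbabb", "aaaab", "a", "a"]

emit factor 1: 'aababb' (i=0, period=6)
emit factor 2: 'aab' (i=6, period=3)
emit factor 3: 'aab' (i=9, period=3)
emit factor 4: 'aab' (i=12, period=3)
emit factor 5: 'aaabbbababbbabb' (i=15, period=15)
emit factor 6: 'aaaab' (i=30, period=5)
emit factor 7: 'a' (i=35, period=1)
emit factor 8: 'a' (i=36, period=1)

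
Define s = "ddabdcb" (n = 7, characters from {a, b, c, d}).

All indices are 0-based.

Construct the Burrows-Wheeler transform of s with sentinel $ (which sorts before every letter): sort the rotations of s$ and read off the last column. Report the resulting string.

rank  rotation  last
    0  $ddabdcb  b
    1  abdcb$dd  d
    2  b$ddabdc  c
    3  bdcb$dda  a
    4  cb$ddabd  d
    5  dabdcb$d  d
    6  dcb$ddab  b
    7  ddabdcb$  $

bdcaddb$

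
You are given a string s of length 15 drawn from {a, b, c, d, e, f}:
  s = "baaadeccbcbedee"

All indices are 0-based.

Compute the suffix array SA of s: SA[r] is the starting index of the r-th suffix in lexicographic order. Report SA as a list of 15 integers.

rank | idx | suffix
   0 |   1 | aaadeccbcbedee
   1 |   2 | aadeccbcbedee
   2 |   3 | adeccbcbedee
   3 |   0 | baaadeccbcbedee
   4 |   8 | bcbedee
   5 |  10 | bedee
   6 |   7 | cbcbedee
   7 |   9 | cbedee
   8 |   6 | ccbcbedee
   9 |   4 | deccbcbedee
  10 |  12 | dee
  11 |  14 | e
  12 |   5 | eccbcbedee
  13 |  11 | edee
  14 |  13 | ee

[1, 2, 3, 0, 8, 10, 7, 9, 6, 4, 12, 14, 5, 11, 13]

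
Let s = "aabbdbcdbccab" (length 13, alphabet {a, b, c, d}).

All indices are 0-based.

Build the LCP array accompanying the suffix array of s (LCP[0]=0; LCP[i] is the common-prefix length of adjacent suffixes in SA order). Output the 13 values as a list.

rank→(start, suffix):
  0 → (0, 'aabbdbcdbccab')
  1 → (11, 'ab')
  2 → (1, 'abbdbcdbccab')
  3 → (12, 'b')
  4 → (2, 'bbdbcdbccab')
  5 → (8, 'bccab')
  6 → (5, 'bcdbccab')
  7 → (3, 'bdbcdbccab')
  8 → (10, 'cab')
  9 → (9, 'ccab')
  10 → (6, 'cdbccab')
  11 → (7, 'dbccab')
  12 → (4, 'dbcdbccab')

SA = [0, 11, 1, 12, 2, 8, 5, 3, 10, 9, 6, 7, 4]
rank  pair      lcp
   1  s[0:],s[11:]  1  'a'
   2  s[11:],s[1:]  2  'ab'
   3  s[1:],s[12:]  0  ''
   4  s[12:],s[2:]  1  'b'
   5  s[2:],s[8:]  1  'b'
   6  s[8:],s[5:]  2  'bc'
   7  s[5:],s[3:]  1  'b'
   8  s[3:],s[10:]  0  ''
   9  s[10:],s[9:]  1  'c'
  10  s[9:],s[6:]  1  'c'
  11  s[6:],s[7:]  0  ''
  12  s[7:],s[4:]  3  'dbc'

[0, 1, 2, 0, 1, 1, 2, 1, 0, 1, 1, 0, 3]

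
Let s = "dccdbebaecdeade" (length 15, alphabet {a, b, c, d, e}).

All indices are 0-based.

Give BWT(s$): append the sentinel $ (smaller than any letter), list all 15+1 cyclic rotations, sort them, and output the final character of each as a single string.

rank  rotation          last
    0  $dccdbebaecdeade  e
    1  ade$dccdbebaecde  e
    2  aecdeade$dccdbeb  b
    3  baecdeade$dccdbe  e
    4  bebaecdeade$dccd  d
    5  ccdbebaecdeade$d  d
    6  cdbebaecdeade$dc  c
    7  cdeade$dccdbebae  e
    8  dbebaecdeade$dcc  c
    9  dccdbebaecdeade$  $
   10  de$dccdbebaecdea  a
   11  deade$dccdbebaec  c
   12  e$dccdbebaecdead  d
   13  eade$dccdbebaecd  d
   14  ebaecdeade$dccdb  b
   15  ecdeade$dccdbeba  a

eebeddcec$acddba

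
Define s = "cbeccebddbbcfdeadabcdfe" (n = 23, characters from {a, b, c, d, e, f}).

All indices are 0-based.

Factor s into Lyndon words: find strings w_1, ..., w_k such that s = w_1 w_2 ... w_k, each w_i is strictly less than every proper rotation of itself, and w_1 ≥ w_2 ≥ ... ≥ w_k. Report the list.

["c", "becce", "bdd", "bbcfde", "ad", "abcdfe"]

emit factor 1: 'c' (i=0, period=1)
emit factor 2: 'becce' (i=1, period=5)
emit factor 3: 'bdd' (i=6, period=3)
emit factor 4: 'bbcfde' (i=9, period=6)
emit factor 5: 'ad' (i=15, period=2)
emit factor 6: 'abcdfe' (i=17, period=6)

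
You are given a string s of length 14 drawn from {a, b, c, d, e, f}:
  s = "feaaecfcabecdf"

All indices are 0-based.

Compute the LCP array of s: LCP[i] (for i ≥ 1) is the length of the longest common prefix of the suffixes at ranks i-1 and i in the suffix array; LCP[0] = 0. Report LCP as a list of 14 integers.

sorted suffixes:
  #0 SA[0]=2  'aaecfcabecdf'
  #1 SA[1]=8  'abecdf'
  #2 SA[2]=3  'aecfcabecdf'
  #3 SA[3]=9  'becdf'
  #4 SA[4]=7  'cabecdf'
  #5 SA[5]=11  'cdf'
  #6 SA[6]=5  'cfcabecdf'
  #7 SA[7]=12  'df'
  #8 SA[8]=1  'eaaecfcabecdf'
  #9 SA[9]=10  'ecdf'
  #10 SA[10]=4  'ecfcabecdf'
  #11 SA[11]=13  'f'
  #12 SA[12]=6  'fcabecdf'
  #13 SA[13]=0  'feaaecfcabecdf'

SA = [2, 8, 3, 9, 7, 11, 5, 12, 1, 10, 4, 13, 6, 0]
i: (SA[i-1],SA[i]) lcp shared
  1: (2,8) 1 'a'
  2: (8,3) 1 'a'
  3: (3,9) 0 ''
  4: (9,7) 0 ''
  5: (7,11) 1 'c'
  6: (11,5) 1 'c'
  7: (5,12) 0 ''
  8: (12,1) 0 ''
  9: (1,10) 1 'e'
  10: (10,4) 2 'ec'
  11: (4,13) 0 ''
  12: (13,6) 1 'f'
  13: (6,0) 1 'f'

[0, 1, 1, 0, 0, 1, 1, 0, 0, 1, 2, 0, 1, 1]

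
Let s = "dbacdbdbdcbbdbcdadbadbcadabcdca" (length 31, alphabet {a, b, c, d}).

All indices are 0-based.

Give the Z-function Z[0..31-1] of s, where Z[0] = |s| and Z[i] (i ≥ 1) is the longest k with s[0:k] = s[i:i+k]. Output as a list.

[31, 0, 0, 0, 2, 0, 2, 0, 1, 0, 0, 0, 2, 0, 0, 1, 0, 3, 0, 0, 2, 0, 0, 0, 1, 0, 0, 0, 1, 0, 0]

Z[0]=31
i=1: fresh scan; Z[1]=0
i=2: fresh scan; Z[2]=0
i=3: fresh scan; Z[3]=0
i=4: fresh scan; Z[4]=2 extend→box=[4,6)
i=5: min(r-i=1, Z[1]=0)=0; Z[5]=0
i=6: fresh scan; Z[6]=2 extend→box=[6,8)
i=7: min(r-i=1, Z[1]=0)=0; Z[7]=0
i=8: fresh scan; Z[8]=1 extend→box=[8,9)
i=9: fresh scan; Z[9]=0
i=10: fresh scan; Z[10]=0
i=11: fresh scan; Z[11]=0
i=12: fresh scan; Z[12]=2 extend→box=[12,14)
i=13: min(r-i=1, Z[1]=0)=0; Z[13]=0
i=14: fresh scan; Z[14]=0
i=15: fresh scan; Z[15]=1 extend→box=[15,16)
i=16: fresh scan; Z[16]=0
i=17: fresh scan; Z[17]=3 extend→box=[17,20)
i=18: min(r-i=2, Z[1]=0)=0; Z[18]=0
i=19: min(r-i=1, Z[2]=0)=0; Z[19]=0
i=20: fresh scan; Z[20]=2 extend→box=[20,22)
i=21: min(r-i=1, Z[1]=0)=0; Z[21]=0
i=22: fresh scan; Z[22]=0
i=23: fresh scan; Z[23]=0
i=24: fresh scan; Z[24]=1 extend→box=[24,25)
i=25: fresh scan; Z[25]=0
i=26: fresh scan; Z[26]=0
i=27: fresh scan; Z[27]=0
i=28: fresh scan; Z[28]=1 extend→box=[28,29)
i=29: fresh scan; Z[29]=0
i=30: fresh scan; Z[30]=0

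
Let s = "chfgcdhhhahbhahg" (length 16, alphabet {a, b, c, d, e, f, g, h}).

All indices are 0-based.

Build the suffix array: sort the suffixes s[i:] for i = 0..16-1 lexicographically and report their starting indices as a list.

[9, 13, 11, 4, 0, 5, 2, 15, 3, 8, 12, 10, 1, 14, 7, 6]

rank | idx | suffix
   0 |   9 | ahbhahg
   1 |  13 | ahg
   2 |  11 | bhahg
   3 |   4 | cdhhhahbhahg
   4 |   0 | chfgcdhhhahbhahg
   5 |   5 | dhhhahbhahg
   6 |   2 | fgcdhhhahbhahg
   7 |  15 | g
   8 |   3 | gcdhhhahbhahg
   9 |   8 | hahbhahg
  10 |  12 | hahg
  11 |  10 | hbhahg
  12 |   1 | hfgcdhhhahbhahg
  13 |  14 | hg
  14 |   7 | hhahbhahg
  15 |   6 | hhhahbhahg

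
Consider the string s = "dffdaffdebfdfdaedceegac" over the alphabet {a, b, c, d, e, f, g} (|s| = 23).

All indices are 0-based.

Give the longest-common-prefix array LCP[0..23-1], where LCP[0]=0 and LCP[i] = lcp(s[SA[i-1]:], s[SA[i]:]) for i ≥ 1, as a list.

rank | idx | suffix
   0 |  21 | ac
   1 |  14 | aedceegac
   2 |   4 | affdebfdfdaedceegac
   3 |   9 | bfdfdaedceegac
   4 |  22 | c
   5 |  17 | ceegac
   6 |  13 | daedceegac
   7 |   3 | daffdebfdfdaedceegac
   8 |  16 | dceegac
   9 |   7 | debfdfdaedceegac
  10 |  11 | dfdaedceegac
  11 |   0 | dffdaffdebfdfdaedceegac
  12 |   8 | ebfdfdaedceegac
  13 |  15 | edceegac
  14 |  18 | eegac
  15 |  19 | egac
  16 |  12 | fdaedceegac
  17 |   2 | fdaffdebfdfdaedceegac
  18 |   6 | fdebfdfdaedceegac
  19 |  10 | fdfdaedceegac
  20 |   1 | ffdaffdebfdfdaedceegac
  21 |   5 | ffdebfdfdaedceegac
  22 |  20 | gac

SA = [21, 14, 4, 9, 22, 17, 13, 3, 16, 7, 11, 0, 8, 15, 18, 19, 12, 2, 6, 10, 1, 5, 20]
rank  pair      lcp
   1  s[21:],s[14:]  1  'a'
   2  s[14:],s[4:]  1  'a'
   3  s[4:],s[9:]  0  ''
   4  s[9:],s[22:]  0  ''
   5  s[22:],s[17:]  1  'c'
   6  s[17:],s[13:]  0  ''
   7  s[13:],s[3:]  2  'da'
   8  s[3:],s[16:]  1  'd'
   9  s[16:],s[7:]  1  'd'
  10  s[7:],s[11:]  1  'd'
  11  s[11:],s[0:]  2  'df'
  12  s[0:],s[8:]  0  ''
  13  s[8:],s[15:]  1  'e'
  14  s[15:],s[18:]  1  'e'
  15  s[18:],s[19:]  1  'e'
  16  s[19:],s[12:]  0  ''
  17  s[12:],s[2:]  3  'fda'
  18  s[2:],s[6:]  2  'fd'
  19  s[6:],s[10:]  2  'fd'
  20  s[10:],s[1:]  1  'f'
  21  s[1:],s[5:]  3  'ffd'
  22  s[5:],s[20:]  0  ''

[0, 1, 1, 0, 0, 1, 0, 2, 1, 1, 1, 2, 0, 1, 1, 1, 0, 3, 2, 2, 1, 3, 0]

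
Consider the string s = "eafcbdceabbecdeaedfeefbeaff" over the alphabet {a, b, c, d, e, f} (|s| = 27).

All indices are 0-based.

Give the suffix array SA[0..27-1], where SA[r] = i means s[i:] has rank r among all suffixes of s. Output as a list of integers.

rank→(start, suffix):
  0 → (8, 'abbecdeaedfeefbeaff')
  1 → (15, 'aedfeefbeaff')
  2 → (1, 'afcbdceabbecdeaedfeefbeaff')
  3 → (24, 'aff')
  4 → (9, 'bbecdeaedfeefbeaff')
  5 → (4, 'bdceabbecdeaedfeefbeaff')
  6 → (22, 'beaff')
  7 → (10, 'becdeaedfeefbeaff')
  8 → (3, 'cbdceabbecdeaedfeefbeaff')
  9 → (12, 'cdeaedfeefbeaff')
  10 → (6, 'ceabbecdeaedfeefbeaff')
  11 → (5, 'dceabbecdeaedfeefbeaff')
  12 → (13, 'deaedfeefbeaff')
  13 → (17, 'dfeefbeaff')
  14 → (7, 'eabbecdeaedfeefbeaff')
  15 → (14, 'eaedfeefbeaff')
  16 → (0, 'eafcbdceabbecdeaedfeefbeaff')
  17 → (23, 'eaff')
  18 → (11, 'ecdeaedfeefbeaff')
  19 → (16, 'edfeefbeaff')
  20 → (19, 'eefbeaff')
  21 → (20, 'efbeaff')
  22 → (26, 'f')
  23 → (21, 'fbeaff')
  24 → (2, 'fcbdceabbecdeaedfeefbeaff')
  25 → (18, 'feefbeaff')
  26 → (25, 'ff')

[8, 15, 1, 24, 9, 4, 22, 10, 3, 12, 6, 5, 13, 17, 7, 14, 0, 23, 11, 16, 19, 20, 26, 21, 2, 18, 25]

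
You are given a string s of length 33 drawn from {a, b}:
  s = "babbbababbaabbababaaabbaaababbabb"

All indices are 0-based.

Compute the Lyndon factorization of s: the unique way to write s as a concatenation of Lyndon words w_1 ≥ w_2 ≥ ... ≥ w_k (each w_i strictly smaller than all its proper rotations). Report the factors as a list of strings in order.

["b", "abbb", "ababb", "aabbabab", "aaabb", "aaababbabb"]

emit factor 1: 'b' (i=0, period=1)
emit factor 2: 'abbb' (i=1, period=4)
emit factor 3: 'ababb' (i=5, period=5)
emit factor 4: 'aabbabab' (i=10, period=8)
emit factor 5: 'aaabb' (i=18, period=5)
emit factor 6: 'aaababbabb' (i=23, period=10)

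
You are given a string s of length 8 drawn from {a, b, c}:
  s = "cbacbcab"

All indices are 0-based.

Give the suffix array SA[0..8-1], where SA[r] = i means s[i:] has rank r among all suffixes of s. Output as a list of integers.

[6, 2, 7, 1, 4, 5, 0, 3]

sorted suffixes:
  #0 SA[0]=6  'ab'
  #1 SA[1]=2  'acbcab'
  #2 SA[2]=7  'b'
  #3 SA[3]=1  'bacbcab'
  #4 SA[4]=4  'bcab'
  #5 SA[5]=5  'cab'
  #6 SA[6]=0  'cbacbcab'
  #7 SA[7]=3  'cbcab'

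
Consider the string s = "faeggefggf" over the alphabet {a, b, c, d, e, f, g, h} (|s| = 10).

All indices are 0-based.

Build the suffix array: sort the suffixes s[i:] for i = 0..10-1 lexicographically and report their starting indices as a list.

[1, 5, 2, 9, 0, 6, 4, 8, 3, 7]

sorted suffixes:
  #0 SA[0]=1  'aeggefggf'
  #1 SA[1]=5  'efggf'
  #2 SA[2]=2  'eggefggf'
  #3 SA[3]=9  'f'
  #4 SA[4]=0  'faeggefggf'
  #5 SA[5]=6  'fggf'
  #6 SA[6]=4  'gefggf'
  #7 SA[7]=8  'gf'
  #8 SA[8]=3  'ggefggf'
  #9 SA[9]=7  'ggf'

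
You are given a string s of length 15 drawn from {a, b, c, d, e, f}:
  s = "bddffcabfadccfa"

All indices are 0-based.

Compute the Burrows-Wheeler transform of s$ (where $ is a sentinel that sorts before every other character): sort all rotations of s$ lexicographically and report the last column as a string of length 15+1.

afcf$afdcabdcbfd

rank  rotation          last
    0  $bddffcabfadccfa  a
    1  a$bddffcabfadccf  f
    2  abfadccfa$bddffc  c
    3  adccfa$bddffcabf  f
    4  bddffcabfadccfa$  $
    5  bfadccfa$bddffca  a
    6  cabfadccfa$bddff  f
    7  ccfa$bddffcabfad  d
    8  cfa$bddffcabfadc  c
    9  dccfa$bddffcabfa  a
   10  ddffcabfadccfa$b  b
   11  dffcabfadccfa$bd  d
   12  fa$bddffcabfadcc  c
   13  fadccfa$bddffcab  b
   14  fcabfadccfa$bddf  f
   15  ffcabfadccfa$bdd  d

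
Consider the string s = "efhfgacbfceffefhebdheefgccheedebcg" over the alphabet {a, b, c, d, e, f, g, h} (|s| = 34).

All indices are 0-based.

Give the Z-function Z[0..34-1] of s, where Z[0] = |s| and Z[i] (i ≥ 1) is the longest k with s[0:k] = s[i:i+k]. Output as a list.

[34, 0, 0, 0, 0, 0, 0, 0, 0, 0, 2, 0, 0, 3, 0, 0, 1, 0, 0, 0, 1, 2, 0, 0, 0, 0, 0, 1, 1, 0, 1, 0, 0, 0]

Z[0]=34
i=1: fresh scan; Z[1]=0
i=2: fresh scan; Z[2]=0
i=3: fresh scan; Z[3]=0
i=4: fresh scan; Z[4]=0
i=5: fresh scan; Z[5]=0
i=6: fresh scan; Z[6]=0
i=7: fresh scan; Z[7]=0
i=8: fresh scan; Z[8]=0
i=9: fresh scan; Z[9]=0
i=10: fresh scan; Z[10]=2 grow→box=[10,12)
i=11: min(r-i=1, Z[1]=0)=0; Z[11]=0
i=12: fresh scan; Z[12]=0
i=13: fresh scan; Z[13]=3 grow→box=[13,16)
i=14: min(r-i=2, Z[1]=0)=0; Z[14]=0
i=15: min(r-i=1, Z[2]=0)=0; Z[15]=0
i=16: fresh scan; Z[16]=1 grow→box=[16,17)
i=17: fresh scan; Z[17]=0
i=18: fresh scan; Z[18]=0
i=19: fresh scan; Z[19]=0
i=20: fresh scan; Z[20]=1 grow→box=[20,21)
i=21: fresh scan; Z[21]=2 grow→box=[21,23)
i=22: min(r-i=1, Z[1]=0)=0; Z[22]=0
i=23: fresh scan; Z[23]=0
i=24: fresh scan; Z[24]=0
i=25: fresh scan; Z[25]=0
i=26: fresh scan; Z[26]=0
i=27: fresh scan; Z[27]=1 grow→box=[27,28)
i=28: fresh scan; Z[28]=1 grow→box=[28,29)
i=29: fresh scan; Z[29]=0
i=30: fresh scan; Z[30]=1 grow→box=[30,31)
i=31: fresh scan; Z[31]=0
i=32: fresh scan; Z[32]=0
i=33: fresh scan; Z[33]=0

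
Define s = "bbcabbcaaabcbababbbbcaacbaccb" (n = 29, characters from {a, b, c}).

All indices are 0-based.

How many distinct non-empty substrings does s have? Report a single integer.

sorted suffixes:
  #0 SA[0]=7  'aaabcbababbbbcaacbaccb'
  #1 SA[1]=8  'aabcbababbbbcaacbaccb'
  #2 SA[2]=21  'aacbaccb'
  #3 SA[3]=13  'ababbbbcaacbaccb'
  #4 SA[4]=15  'abbbbcaacbaccb'
  #5 SA[5]=3  'abbcaaabcbababbbbcaacbaccb'
  #6 SA[6]=9  'abcbababbbbcaacbaccb'
  #7 SA[7]=22  'acbaccb'
  #8 SA[8]=25  'accb'
  #9 SA[9]=28  'b'
  #10 SA[10]=12  'bababbbbcaacbaccb'
  #11 SA[11]=14  'babbbbcaacbaccb'
  #12 SA[12]=24  'baccb'
  #13 SA[13]=16  'bbbbcaacbaccb'
  #14 SA[14]=17  'bbbcaacbaccb'
  #15 SA[15]=4  'bbcaaabcbababbbbcaacbaccb'
  #16 SA[16]=18  'bbcaacbaccb'
  #17 SA[17]=0  'bbcabbcaaabcbababbbbcaacbaccb'
  #18 SA[18]=5  'bcaaabcbababbbbcaacbaccb'
  #19 SA[19]=19  'bcaacbaccb'
  #20 SA[20]=1  'bcabbcaaabcbababbbbcaacbaccb'
  #21 SA[21]=10  'bcbababbbbcaacbaccb'
  #22 SA[22]=6  'caaabcbababbbbcaacbaccb'
  #23 SA[23]=20  'caacbaccb'
  #24 SA[24]=2  'cabbcaaabcbababbbbcaacbaccb'
  #25 SA[25]=27  'cb'
  #26 SA[26]=11  'cbababbbbcaacbaccb'
  #27 SA[27]=23  'cbaccb'
  #28 SA[28]=26  'ccb'

SA = [7, 8, 21, 13, 15, 3, 9, 22, 25, 28, 12, 14, 24, 16, 17, 4, 18, 0, 5, 19, 1, 10, 6, 20, 2, 27, 11, 23, 26]
rank  pair      lcp
   1  s[7:],s[8:]  2  'aa'
   2  s[8:],s[21:]  2  'aa'
   3  s[21:],s[13:]  1  'a'
   4  s[13:],s[15:]  2  'ab'
   5  s[15:],s[3:]  3  'abb'
   6  s[3:],s[9:]  2  'ab'
   7  s[9:],s[22:]  1  'a'
   8  s[22:],s[25:]  2  'ac'
   9  s[25:],s[28:]  0  ''
  10  s[28:],s[12:]  1  'b'
  11  s[12:],s[14:]  3  'bab'
  12  s[14:],s[24:]  2  'ba'
  13  s[24:],s[16:]  1  'b'
  14  s[16:],s[17:]  3  'bbb'
  15  s[17:],s[4:]  2  'bb'
  16  s[4:],s[18:]  5  'bbcaa'
  17  s[18:],s[0:]  4  'bbca'
  18  s[0:],s[5:]  1  'b'
  19  s[5:],s[19:]  4  'bcaa'
  20  s[19:],s[1:]  3  'bca'
  21  s[1:],s[10:]  2  'bc'
  22  s[10:],s[6:]  0  ''
  23  s[6:],s[20:]  3  'caa'
  24  s[20:],s[2:]  2  'ca'
  25  s[2:],s[27:]  1  'c'
  26  s[27:],s[11:]  2  'cb'
  27  s[11:],s[23:]  3  'cba'
  28  s[23:],s[26:]  1  'c'

n(n+1)/2 = 29·30/2 = 435
Σ LCP = 0 + 2 + 2 + 1 + 2 + 3 + 2 + 1 + 2 + 0 + 1 + 3 + 2 + 1 + 3 + 2 + 5 + 4 + 1 + 4 + 3 + 2 + 0 + 3 + 2 + 1 + 2 + 3 + 1 = 58
distinct = 435 − 58 = 377

377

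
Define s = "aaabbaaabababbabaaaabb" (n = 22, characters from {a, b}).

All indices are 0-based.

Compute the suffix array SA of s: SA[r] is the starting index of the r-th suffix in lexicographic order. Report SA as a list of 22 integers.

[16, 5, 17, 0, 6, 18, 1, 14, 7, 9, 19, 2, 11, 21, 15, 4, 13, 8, 10, 20, 3, 12]

rank | idx | suffix
   0 |  16 | aaaabb
   1 |   5 | aaabababbabaaaabb
   2 |  17 | aaabb
   3 |   0 | aaabbaaabababbabaaaabb
   4 |   6 | aabababbabaaaabb
   5 |  18 | aabb
   6 |   1 | aabbaaabababbabaaaabb
   7 |  14 | abaaaabb
   8 |   7 | abababbabaaaabb
   9 |   9 | ababbabaaaabb
  10 |  19 | abb
  11 |   2 | abbaaabababbabaaaabb
  12 |  11 | abbabaaaabb
  13 |  21 | b
  14 |  15 | baaaabb
  15 |   4 | baaabababbabaaaabb
  16 |  13 | babaaaabb
  17 |   8 | bababbabaaaabb
  18 |  10 | babbabaaaabb
  19 |  20 | bb
  20 |   3 | bbaaabababbabaaaabb
  21 |  12 | bbabaaaabb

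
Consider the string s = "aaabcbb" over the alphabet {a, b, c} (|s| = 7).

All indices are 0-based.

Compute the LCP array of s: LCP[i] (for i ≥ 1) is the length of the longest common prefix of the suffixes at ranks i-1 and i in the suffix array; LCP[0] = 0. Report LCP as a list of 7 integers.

[0, 2, 1, 0, 1, 1, 0]

sorted suffixes:
  #0 SA[0]=0  'aaabcbb'
  #1 SA[1]=1  'aabcbb'
  #2 SA[2]=2  'abcbb'
  #3 SA[3]=6  'b'
  #4 SA[4]=5  'bb'
  #5 SA[5]=3  'bcbb'
  #6 SA[6]=4  'cbb'

SA = [0, 1, 2, 6, 5, 3, 4]
i: (SA[i-1],SA[i]) lcp shared
  1: (0,1) 2 'aa'
  2: (1,2) 1 'a'
  3: (2,6) 0 ''
  4: (6,5) 1 'b'
  5: (5,3) 1 'b'
  6: (3,4) 0 ''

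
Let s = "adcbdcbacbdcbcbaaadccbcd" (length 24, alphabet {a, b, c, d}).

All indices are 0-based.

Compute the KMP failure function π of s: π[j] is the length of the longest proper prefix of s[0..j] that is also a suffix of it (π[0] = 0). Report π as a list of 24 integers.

π[0] = 0
j=1 s[j]='d': π[1]=0 (border '')
j=2 s[j]='c': π[2]=0 (border '')
j=3 s[j]='b': π[3]=0 (border '')
j=4 s[j]='d': π[4]=0 (border '')
j=5 s[j]='c': π[5]=0 (border '')
j=6 s[j]='b': π[6]=0 (border '')
j=7 s[j]='a': π[7]=1 (border 'a')
j=8 s[j]='c': k: 1→0; π[8]=0 (border '')
j=9 s[j]='b': π[9]=0 (border '')
j=10 s[j]='d': π[10]=0 (border '')
j=11 s[j]='c': π[11]=0 (border '')
j=12 s[j]='b': π[12]=0 (border '')
j=13 s[j]='c': π[13]=0 (border '')
j=14 s[j]='b': π[14]=0 (border '')
j=15 s[j]='a': π[15]=1 (border 'a')
j=16 s[j]='a': k: 1→0; π[16]=1 (border 'a')
j=17 s[j]='a': k: 1→0; π[17]=1 (border 'a')
j=18 s[j]='d': π[18]=2 (border 'ad')
j=19 s[j]='c': π[19]=3 (border 'adc')
j=20 s[j]='c': k: 3→0; π[20]=0 (border '')
j=21 s[j]='b': π[21]=0 (border '')
j=22 s[j]='c': π[22]=0 (border '')
j=23 s[j]='d': π[23]=0 (border '')

[0, 0, 0, 0, 0, 0, 0, 1, 0, 0, 0, 0, 0, 0, 0, 1, 1, 1, 2, 3, 0, 0, 0, 0]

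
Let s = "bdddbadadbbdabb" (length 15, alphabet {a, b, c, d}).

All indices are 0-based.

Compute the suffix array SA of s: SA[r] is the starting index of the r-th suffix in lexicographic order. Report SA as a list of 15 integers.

[12, 5, 7, 14, 4, 13, 9, 10, 0, 11, 6, 3, 8, 2, 1]

rank | idx | suffix
   0 |  12 | abb
   1 |   5 | adadbbdabb
   2 |   7 | adbbdabb
   3 |  14 | b
   4 |   4 | badadbbdabb
   5 |  13 | bb
   6 |   9 | bbdabb
   7 |  10 | bdabb
   8 |   0 | bdddbadadbbdabb
   9 |  11 | dabb
  10 |   6 | dadbbdabb
  11 |   3 | dbadadbbdabb
  12 |   8 | dbbdabb
  13 |   2 | ddbadadbbdabb
  14 |   1 | dddbadadbbdabb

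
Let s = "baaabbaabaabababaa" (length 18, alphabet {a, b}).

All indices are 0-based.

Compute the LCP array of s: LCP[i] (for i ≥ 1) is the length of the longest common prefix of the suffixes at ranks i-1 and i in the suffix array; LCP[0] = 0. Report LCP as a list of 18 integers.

rank→(start, suffix):
  0 → (17, 'a')
  1 → (16, 'aa')
  2 → (1, 'aaabbaabaabababaa')
  3 → (6, 'aabaabababaa')
  4 → (9, 'aabababaa')
  5 → (2, 'aabbaabaabababaa')
  6 → (14, 'abaa')
  7 → (7, 'abaabababaa')
  8 → (12, 'ababaa')
  9 → (10, 'abababaa')
  10 → (3, 'abbaabaabababaa')
  11 → (15, 'baa')
  12 → (0, 'baaabbaabaabababaa')
  13 → (5, 'baabaabababaa')
  14 → (8, 'baabababaa')
  15 → (13, 'babaa')
  16 → (11, 'bababaa')
  17 → (4, 'bbaabaabababaa')

SA = [17, 16, 1, 6, 9, 2, 14, 7, 12, 10, 3, 15, 0, 5, 8, 13, 11, 4]
rank  pair      lcp
   1  s[17:],s[16:]  1  'a'
   2  s[16:],s[1:]  2  'aa'
   3  s[1:],s[6:]  2  'aa'
   4  s[6:],s[9:]  4  'aaba'
   5  s[9:],s[2:]  3  'aab'
   6  s[2:],s[14:]  1  'a'
   7  s[14:],s[7:]  4  'abaa'
   8  s[7:],s[12:]  3  'aba'
   9  s[12:],s[10:]  5  'ababa'
  10  s[10:],s[3:]  2  'ab'
  11  s[3:],s[15:]  0  ''
  12  s[15:],s[0:]  3  'baa'
  13  s[0:],s[5:]  3  'baa'
  14  s[5:],s[8:]  5  'baaba'
  15  s[8:],s[13:]  2  'ba'
  16  s[13:],s[11:]  4  'baba'
  17  s[11:],s[4:]  1  'b'

[0, 1, 2, 2, 4, 3, 1, 4, 3, 5, 2, 0, 3, 3, 5, 2, 4, 1]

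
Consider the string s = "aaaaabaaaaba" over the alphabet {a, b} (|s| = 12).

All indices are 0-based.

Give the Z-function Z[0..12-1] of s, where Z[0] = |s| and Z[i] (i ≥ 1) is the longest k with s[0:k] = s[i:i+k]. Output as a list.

[12, 4, 3, 2, 1, 0, 4, 3, 2, 1, 0, 1]

Z[0]=12
i=1: i≥r, start 0; Z[1]=4 grow→box=[1,5)
i=2: min(r-i=3, Z[1]=4)=3; Z[2]=3
i=3: min(r-i=2, Z[2]=3)=2; Z[3]=2
i=4: min(r-i=1, Z[3]=2)=1; Z[4]=1
i=5: i≥r, start 0; Z[5]=0
i=6: i≥r, start 0; Z[6]=4 grow→box=[6,10)
i=7: min(r-i=3, Z[1]=4)=3; Z[7]=3
i=8: min(r-i=2, Z[2]=3)=2; Z[8]=2
i=9: min(r-i=1, Z[3]=2)=1; Z[9]=1
i=10: i≥r, start 0; Z[10]=0
i=11: i≥r, start 0; Z[11]=1 grow→box=[11,12)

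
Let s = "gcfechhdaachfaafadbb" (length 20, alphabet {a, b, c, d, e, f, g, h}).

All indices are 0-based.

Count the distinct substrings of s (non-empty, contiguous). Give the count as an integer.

195

rank | idx | suffix
   0 |   8 | aachfaafadbb
   1 |  13 | aafadbb
   2 |   9 | achfaafadbb
   3 |  16 | adbb
   4 |  14 | afadbb
   5 |  19 | b
   6 |  18 | bb
   7 |   1 | cfechhdaachfaafadbb
   8 |  10 | chfaafadbb
   9 |   4 | chhdaachfaafadbb
  10 |   7 | daachfaafadbb
  11 |  17 | dbb
  12 |   3 | echhdaachfaafadbb
  13 |  12 | faafadbb
  14 |  15 | fadbb
  15 |   2 | fechhdaachfaafadbb
  16 |   0 | gcfechhdaachfaafadbb
  17 |   6 | hdaachfaafadbb
  18 |  11 | hfaafadbb
  19 |   5 | hhdaachfaafadbb

SA = [8, 13, 9, 16, 14, 19, 18, 1, 10, 4, 7, 17, 3, 12, 15, 2, 0, 6, 11, 5]
rank  pair      lcp
   1  s[8:],s[13:]  2  'aa'
   2  s[13:],s[9:]  1  'a'
   3  s[9:],s[16:]  1  'a'
   4  s[16:],s[14:]  1  'a'
   5  s[14:],s[19:]  0  ''
   6  s[19:],s[18:]  1  'b'
   7  s[18:],s[1:]  0  ''
   8  s[1:],s[10:]  1  'c'
   9  s[10:],s[4:]  2  'ch'
  10  s[4:],s[7:]  0  ''
  11  s[7:],s[17:]  1  'd'
  12  s[17:],s[3:]  0  ''
  13  s[3:],s[12:]  0  ''
  14  s[12:],s[15:]  2  'fa'
  15  s[15:],s[2:]  1  'f'
  16  s[2:],s[0:]  0  ''
  17  s[0:],s[6:]  0  ''
  18  s[6:],s[11:]  1  'h'
  19  s[11:],s[5:]  1  'h'

n(n+1)/2 = 20·21/2 = 210
Σ LCP = 0 + 2 + 1 + 1 + 1 + 0 + 1 + 0 + 1 + 2 + 0 + 1 + 0 + 0 + 2 + 1 + 0 + 0 + 1 + 1 = 15
distinct = 210 − 15 = 195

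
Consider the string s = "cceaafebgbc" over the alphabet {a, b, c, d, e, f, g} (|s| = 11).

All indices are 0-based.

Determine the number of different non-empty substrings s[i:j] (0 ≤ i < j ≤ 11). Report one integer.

61

sorted suffixes:
  #0 SA[0]=3  'aafebgbc'
  #1 SA[1]=4  'afebgbc'
  #2 SA[2]=9  'bc'
  #3 SA[3]=7  'bgbc'
  #4 SA[4]=10  'c'
  #5 SA[5]=0  'cceaafebgbc'
  #6 SA[6]=1  'ceaafebgbc'
  #7 SA[7]=2  'eaafebgbc'
  #8 SA[8]=6  'ebgbc'
  #9 SA[9]=5  'febgbc'
  #10 SA[10]=8  'gbc'

SA = [3, 4, 9, 7, 10, 0, 1, 2, 6, 5, 8]
i: (SA[i-1],SA[i]) lcp shared
  1: (3,4) 1 'a'
  2: (4,9) 0 ''
  3: (9,7) 1 'b'
  4: (7,10) 0 ''
  5: (10,0) 1 'c'
  6: (0,1) 1 'c'
  7: (1,2) 0 ''
  8: (2,6) 1 'e'
  9: (6,5) 0 ''
  10: (5,8) 0 ''

n(n+1)/2 = 11·12/2 = 66
Σ LCP = 0 + 1 + 0 + 1 + 0 + 1 + 1 + 0 + 1 + 0 + 0 = 5
distinct = 66 − 5 = 61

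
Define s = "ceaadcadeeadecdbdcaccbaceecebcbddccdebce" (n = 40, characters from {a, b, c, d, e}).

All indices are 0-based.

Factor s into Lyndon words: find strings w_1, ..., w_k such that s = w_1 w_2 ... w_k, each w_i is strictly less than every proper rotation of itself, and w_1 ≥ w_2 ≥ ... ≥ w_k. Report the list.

emit factor 1: 'ce' (i=0, period=2)
emit factor 2: 'aadcadeeadecdbdcaccbaceecebcbddccdebce' (i=2, period=38)

["ce", "aadcadeeadecdbdcaccbaceecebcbddccdebce"]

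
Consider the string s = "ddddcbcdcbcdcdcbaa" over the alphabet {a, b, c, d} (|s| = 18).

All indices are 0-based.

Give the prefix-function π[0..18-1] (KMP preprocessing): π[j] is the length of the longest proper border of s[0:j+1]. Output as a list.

π[0] = 0
j=1 s[j]='d': π[1]=1 (border 'd')
j=2 s[j]='d': π[2]=2 (border 'dd')
j=3 s[j]='d': π[3]=3 (border 'ddd')
j=4 s[j]='c': k: 3→2→1→0; π[4]=0 (border '')
j=5 s[j]='b': π[5]=0 (border '')
j=6 s[j]='c': π[6]=0 (border '')
j=7 s[j]='d': π[7]=1 (border 'd')
j=8 s[j]='c': k: 1→0; π[8]=0 (border '')
j=9 s[j]='b': π[9]=0 (border '')
j=10 s[j]='c': π[10]=0 (border '')
j=11 s[j]='d': π[11]=1 (border 'd')
j=12 s[j]='c': k: 1→0; π[12]=0 (border '')
j=13 s[j]='d': π[13]=1 (border 'd')
j=14 s[j]='c': k: 1→0; π[14]=0 (border '')
j=15 s[j]='b': π[15]=0 (border '')
j=16 s[j]='a': π[16]=0 (border '')
j=17 s[j]='a': π[17]=0 (border '')

[0, 1, 2, 3, 0, 0, 0, 1, 0, 0, 0, 1, 0, 1, 0, 0, 0, 0]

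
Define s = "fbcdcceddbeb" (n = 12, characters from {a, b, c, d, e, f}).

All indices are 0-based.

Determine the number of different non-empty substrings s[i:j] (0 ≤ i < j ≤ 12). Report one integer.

71

sorted suffixes:
  #0 SA[0]=11  'b'
  #1 SA[1]=1  'bcdcceddbeb'
  #2 SA[2]=9  'beb'
  #3 SA[3]=4  'cceddbeb'
  #4 SA[4]=2  'cdcceddbeb'
  #5 SA[5]=5  'ceddbeb'
  #6 SA[6]=8  'dbeb'
  #7 SA[7]=3  'dcceddbeb'
  #8 SA[8]=7  'ddbeb'
  #9 SA[9]=10  'eb'
  #10 SA[10]=6  'eddbeb'
  #11 SA[11]=0  'fbcdcceddbeb'

SA = [11, 1, 9, 4, 2, 5, 8, 3, 7, 10, 6, 0]
rank  pair      lcp
   1  s[11:],s[1:]  1  'b'
   2  s[1:],s[9:]  1  'b'
   3  s[9:],s[4:]  0  ''
   4  s[4:],s[2:]  1  'c'
   5  s[2:],s[5:]  1  'c'
   6  s[5:],s[8:]  0  ''
   7  s[8:],s[3:]  1  'd'
   8  s[3:],s[7:]  1  'd'
   9  s[7:],s[10:]  0  ''
  10  s[10:],s[6:]  1  'e'
  11  s[6:],s[0:]  0  ''

n(n+1)/2 = 12·13/2 = 78
Σ LCP = 0 + 1 + 1 + 0 + 1 + 1 + 0 + 1 + 1 + 0 + 1 + 0 = 7
distinct = 78 − 7 = 71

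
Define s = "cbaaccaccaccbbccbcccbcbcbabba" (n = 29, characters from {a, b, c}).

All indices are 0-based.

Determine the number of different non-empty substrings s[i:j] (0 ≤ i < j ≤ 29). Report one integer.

sorted suffixes:
  #0 SA[0]=28  'a'
  #1 SA[1]=2  'aaccaccaccbbccbcccbcbcbabba'
  #2 SA[2]=25  'abba'
  #3 SA[3]=3  'accaccaccbbccbcccbcbcbabba'
  #4 SA[4]=6  'accaccbbccbcccbcbcbabba'
  #5 SA[5]=9  'accbbccbcccbcbcbabba'
  #6 SA[6]=27  'ba'
  #7 SA[7]=1  'baaccaccaccbbccbcccbcbcbabba'
  #8 SA[8]=24  'babba'
  #9 SA[9]=26  'bba'
  #10 SA[10]=12  'bbccbcccbcbcbabba'
  #11 SA[11]=22  'bcbabba'
  #12 SA[12]=20  'bcbcbabba'
  #13 SA[13]=13  'bccbcccbcbcbabba'
  #14 SA[14]=16  'bcccbcbcbabba'
  #15 SA[15]=5  'caccaccbbccbcccbcbcbabba'
  #16 SA[16]=8  'caccbbccbcccbcbcbabba'
  #17 SA[17]=0  'cbaaccaccaccbbccbcccbcbcbabba'
  #18 SA[18]=23  'cbabba'
  #19 SA[19]=11  'cbbccbcccbcbcbabba'
  #20 SA[20]=21  'cbcbabba'
  #21 SA[21]=19  'cbcbcbabba'
  #22 SA[22]=15  'cbcccbcbcbabba'
  #23 SA[23]=4  'ccaccaccbbccbcccbcbcbabba'
  #24 SA[24]=7  'ccaccbbccbcccbcbcbabba'
  #25 SA[25]=10  'ccbbccbcccbcbcbabba'
  #26 SA[26]=18  'ccbcbcbabba'
  #27 SA[27]=14  'ccbcccbcbcbabba'
  #28 SA[28]=17  'cccbcbcbabba'

SA = [28, 2, 25, 3, 6, 9, 27, 1, 24, 26, 12, 22, 20, 13, 16, 5, 8, 0, 23, 11, 21, 19, 15, 4, 7, 10, 18, 14, 17]
[i] adj suffixes → lcp
  [1] 28/2 → 1 ('a')
  [2] 2/25 → 1 ('a')
  [3] 25/3 → 1 ('a')
  [4] 3/6 → 6 ('accacc')
  [5] 6/9 → 3 ('acc')
  [6] 9/27 → 0 ('')
  [7] 27/1 → 2 ('ba')
  [8] 1/24 → 2 ('ba')
  [9] 24/26 → 1 ('b')
  [10] 26/12 → 2 ('bb')
  [11] 12/22 → 1 ('b')
  [12] 22/20 → 3 ('bcb')
  [13] 20/13 → 2 ('bc')
  [14] 13/16 → 3 ('bcc')
  [15] 16/5 → 0 ('')
  [16] 5/8 → 4 ('cacc')
  [17] 8/0 → 1 ('c')
  [18] 0/23 → 3 ('cba')
  [19] 23/11 → 2 ('cb')
  [20] 11/21 → 2 ('cb')
  [21] 21/19 → 4 ('cbcb')
  [22] 19/15 → 3 ('cbc')
  [23] 15/4 → 1 ('c')
  [24] 4/7 → 5 ('ccacc')
  [25] 7/10 → 2 ('cc')
  [26] 10/18 → 3 ('ccb')
  [27] 18/14 → 4 ('ccbc')
  [28] 14/17 → 2 ('cc')

n(n+1)/2 = 29·30/2 = 435
Σ LCP = 0 + 1 + 1 + 1 + 6 + 3 + 0 + 2 + 2 + 1 + 2 + 1 + 3 + 2 + 3 + 0 + 4 + 1 + 3 + 2 + 2 + 4 + 3 + 1 + 5 + 2 + 3 + 4 + 2 = 64
distinct = 435 − 64 = 371

371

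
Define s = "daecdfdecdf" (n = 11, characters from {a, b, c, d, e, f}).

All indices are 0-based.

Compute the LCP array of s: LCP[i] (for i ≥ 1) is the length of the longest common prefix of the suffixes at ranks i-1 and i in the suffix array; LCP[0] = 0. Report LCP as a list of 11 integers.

rank→(start, suffix):
  0 → (1, 'aecdfdecdf')
  1 → (8, 'cdf')
  2 → (3, 'cdfdecdf')
  3 → (0, 'daecdfdecdf')
  4 → (6, 'decdf')
  5 → (9, 'df')
  6 → (4, 'dfdecdf')
  7 → (7, 'ecdf')
  8 → (2, 'ecdfdecdf')
  9 → (10, 'f')
  10 → (5, 'fdecdf')

SA = [1, 8, 3, 0, 6, 9, 4, 7, 2, 10, 5]
[i] adj suffixes → lcp
  [1] 1/8 → 0 ('')
  [2] 8/3 → 3 ('cdf')
  [3] 3/0 → 0 ('')
  [4] 0/6 → 1 ('d')
  [5] 6/9 → 1 ('d')
  [6] 9/4 → 2 ('df')
  [7] 4/7 → 0 ('')
  [8] 7/2 → 4 ('ecdf')
  [9] 2/10 → 0 ('')
  [10] 10/5 → 1 ('f')

[0, 0, 3, 0, 1, 1, 2, 0, 4, 0, 1]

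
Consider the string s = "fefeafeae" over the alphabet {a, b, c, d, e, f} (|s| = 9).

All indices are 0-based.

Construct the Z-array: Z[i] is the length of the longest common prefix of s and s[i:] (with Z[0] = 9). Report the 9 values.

Z[0]=9
i=1: outside box; Z[1]=0
i=2: outside box; Z[2]=2 extend→box=[2,4)
i=3: min(r-i=1, Z[1]=0)=0; Z[3]=0
i=4: outside box; Z[4]=0
i=5: outside box; Z[5]=2 extend→box=[5,7)
i=6: min(r-i=1, Z[1]=0)=0; Z[6]=0
i=7: outside box; Z[7]=0
i=8: outside box; Z[8]=0

[9, 0, 2, 0, 0, 2, 0, 0, 0]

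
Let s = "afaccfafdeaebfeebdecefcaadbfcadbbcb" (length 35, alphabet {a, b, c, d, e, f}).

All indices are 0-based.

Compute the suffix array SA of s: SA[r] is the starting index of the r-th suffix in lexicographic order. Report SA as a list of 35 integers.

[23, 2, 29, 24, 10, 0, 6, 34, 31, 32, 16, 26, 12, 22, 28, 33, 3, 19, 4, 30, 25, 8, 17, 9, 15, 11, 18, 14, 20, 1, 5, 21, 27, 7, 13]

sorted suffixes:
  #0 SA[0]=23  'aadbfcadbbcb'
  #1 SA[1]=2  'accfafdeaebfeebdecefcaadbfcadbbcb'
  #2 SA[2]=29  'adbbcb'
  #3 SA[3]=24  'adbfcadbbcb'
  #4 SA[4]=10  'aebfeebdecefcaadbfcadbbcb'
  #5 SA[5]=0  'afaccfafdeaebfeebdecefcaadbfcadbbcb'
  #6 SA[6]=6  'afdeaebfeebdecefcaadbfcadbbcb'
  #7 SA[7]=34  'b'
  #8 SA[8]=31  'bbcb'
  #9 SA[9]=32  'bcb'
  #10 SA[10]=16  'bdecefcaadbfcadbbcb'
  #11 SA[11]=26  'bfcadbbcb'
  #12 SA[12]=12  'bfeebdecefcaadbfcadbbcb'
  #13 SA[13]=22  'caadbfcadbbcb'
  #14 SA[14]=28  'cadbbcb'
  #15 SA[15]=33  'cb'
  #16 SA[16]=3  'ccfafdeaebfeebdecefcaadbfcadbbcb'
  #17 SA[17]=19  'cefcaadbfcadbbcb'
  #18 SA[18]=4  'cfafdeaebfeebdecefcaadbfcadbbcb'
  #19 SA[19]=30  'dbbcb'
  #20 SA[20]=25  'dbfcadbbcb'
  #21 SA[21]=8  'deaebfeebdecefcaadbfcadbbcb'
  #22 SA[22]=17  'decefcaadbfcadbbcb'
  #23 SA[23]=9  'eaebfeebdecefcaadbfcadbbcb'
  #24 SA[24]=15  'ebdecefcaadbfcadbbcb'
  #25 SA[25]=11  'ebfeebdecefcaadbfcadbbcb'
  #26 SA[26]=18  'ecefcaadbfcadbbcb'
  #27 SA[27]=14  'eebdecefcaadbfcadbbcb'
  #28 SA[28]=20  'efcaadbfcadbbcb'
  #29 SA[29]=1  'faccfafdeaebfeebdecefcaadbfcadbbcb'
  #30 SA[30]=5  'fafdeaebfeebdecefcaadbfcadbbcb'
  #31 SA[31]=21  'fcaadbfcadbbcb'
  #32 SA[32]=27  'fcadbbcb'
  #33 SA[33]=7  'fdeaebfeebdecefcaadbfcadbbcb'
  #34 SA[34]=13  'feebdecefcaadbfcadbbcb'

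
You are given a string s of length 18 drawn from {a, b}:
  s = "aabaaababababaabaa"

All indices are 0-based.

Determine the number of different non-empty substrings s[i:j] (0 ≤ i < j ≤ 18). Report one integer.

sorted suffixes:
  #0 SA[0]=17  'a'
  #1 SA[1]=16  'aa'
  #2 SA[2]=3  'aaababababaabaa'
  #3 SA[3]=13  'aabaa'
  #4 SA[4]=0  'aabaaababababaabaa'
  #5 SA[5]=4  'aababababaabaa'
  #6 SA[6]=14  'abaa'
  #7 SA[7]=1  'abaaababababaabaa'
  #8 SA[8]=11  'abaabaa'
  #9 SA[9]=9  'ababaabaa'
  #10 SA[10]=7  'abababaabaa'
  #11 SA[11]=5  'ababababaabaa'
  #12 SA[12]=15  'baa'
  #13 SA[13]=2  'baaababababaabaa'
  #14 SA[14]=12  'baabaa'
  #15 SA[15]=10  'babaabaa'
  #16 SA[16]=8  'bababaabaa'
  #17 SA[17]=6  'babababaabaa'

SA = [17, 16, 3, 13, 0, 4, 14, 1, 11, 9, 7, 5, 15, 2, 12, 10, 8, 6]
[i] adj suffixes → lcp
  [1] 17/16 → 1 ('a')
  [2] 16/3 → 2 ('aa')
  [3] 3/13 → 2 ('aa')
  [4] 13/0 → 5 ('aabaa')
  [5] 0/4 → 4 ('aaba')
  [6] 4/14 → 1 ('a')
  [7] 14/1 → 4 ('abaa')
  [8] 1/11 → 4 ('abaa')
  [9] 11/9 → 3 ('aba')
  [10] 9/7 → 5 ('ababa')
  [11] 7/5 → 7 ('abababa')
  [12] 5/15 → 0 ('')
  [13] 15/2 → 3 ('baa')
  [14] 2/12 → 3 ('baa')
  [15] 12/10 → 2 ('ba')
  [16] 10/8 → 4 ('baba')
  [17] 8/6 → 6 ('bababa')

n(n+1)/2 = 18·19/2 = 171
Σ LCP = 0 + 1 + 2 + 2 + 5 + 4 + 1 + 4 + 4 + 3 + 5 + 7 + 0 + 3 + 3 + 2 + 4 + 6 = 56
distinct = 171 − 56 = 115

115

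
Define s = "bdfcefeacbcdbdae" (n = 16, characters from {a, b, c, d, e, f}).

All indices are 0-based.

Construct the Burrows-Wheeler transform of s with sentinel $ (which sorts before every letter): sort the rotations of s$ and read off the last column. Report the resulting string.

eedcd$abfbcbafcde

rank  rotation           last
    0  $bdfcefeacbcdbdae  e
    1  acbcdbdae$bdfcefe  e
    2  ae$bdfcefeacbcdbd  d
    3  bcdbdae$bdfcefeac  c
    4  bdae$bdfcefeacbcd  d
    5  bdfcefeacbcdbdae$  $
    6  cbcdbdae$bdfcefea  a
    7  cdbdae$bdfcefeacb  b
    8  cefeacbcdbdae$bdf  f
    9  dae$bdfcefeacbcdb  b
   10  dbdae$bdfcefeacbc  c
   11  dfcefeacbcdbdae$b  b
   12  e$bdfcefeacbcdbda  a
   13  eacbcdbdae$bdfcef  f
   14  efeacbcdbdae$bdfc  c
   15  fcefeacbcdbdae$bd  d
   16  feacbcdbdae$bdfce  e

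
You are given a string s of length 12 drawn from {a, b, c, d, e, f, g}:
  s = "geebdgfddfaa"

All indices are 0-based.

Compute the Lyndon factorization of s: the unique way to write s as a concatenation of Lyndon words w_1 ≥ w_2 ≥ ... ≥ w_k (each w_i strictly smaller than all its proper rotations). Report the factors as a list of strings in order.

["g", "e", "e", "bdgfddf", "a", "a"]

emit factor 1: 'g' (i=0, period=1)
emit factor 2: 'e' (i=1, period=1)
emit factor 3: 'e' (i=2, period=1)
emit factor 4: 'bdgfddf' (i=3, period=7)
emit factor 5: 'a' (i=10, period=1)
emit factor 6: 'a' (i=11, period=1)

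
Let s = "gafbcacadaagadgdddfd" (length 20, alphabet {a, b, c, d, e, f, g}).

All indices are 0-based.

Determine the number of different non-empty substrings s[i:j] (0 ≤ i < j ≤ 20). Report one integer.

rank | idx | suffix
   0 |   9 | aagadgdddfd
   1 |   5 | acadaagadgdddfd
   2 |   7 | adaagadgdddfd
   3 |  12 | adgdddfd
   4 |   1 | afbcacadaagadgdddfd
   5 |  10 | agadgdddfd
   6 |   3 | bcacadaagadgdddfd
   7 |   4 | cacadaagadgdddfd
   8 |   6 | cadaagadgdddfd
   9 |  19 | d
  10 |   8 | daagadgdddfd
  11 |  15 | dddfd
  12 |  16 | ddfd
  13 |  17 | dfd
  14 |  13 | dgdddfd
  15 |   2 | fbcacadaagadgdddfd
  16 |  18 | fd
  17 |  11 | gadgdddfd
  18 |   0 | gafbcacadaagadgdddfd
  19 |  14 | gdddfd

SA = [9, 5, 7, 12, 1, 10, 3, 4, 6, 19, 8, 15, 16, 17, 13, 2, 18, 11, 0, 14]
rank  pair      lcp
   1  s[9:],s[5:]  1  'a'
   2  s[5:],s[7:]  1  'a'
   3  s[7:],s[12:]  2  'ad'
   4  s[12:],s[1:]  1  'a'
   5  s[1:],s[10:]  1  'a'
   6  s[10:],s[3:]  0  ''
   7  s[3:],s[4:]  0  ''
   8  s[4:],s[6:]  2  'ca'
   9  s[6:],s[19:]  0  ''
  10  s[19:],s[8:]  1  'd'
  11  s[8:],s[15:]  1  'd'
  12  s[15:],s[16:]  2  'dd'
  13  s[16:],s[17:]  1  'd'
  14  s[17:],s[13:]  1  'd'
  15  s[13:],s[2:]  0  ''
  16  s[2:],s[18:]  1  'f'
  17  s[18:],s[11:]  0  ''
  18  s[11:],s[0:]  2  'ga'
  19  s[0:],s[14:]  1  'g'

n(n+1)/2 = 20·21/2 = 210
Σ LCP = 0 + 1 + 1 + 2 + 1 + 1 + 0 + 0 + 2 + 0 + 1 + 1 + 2 + 1 + 1 + 0 + 1 + 0 + 2 + 1 = 18
distinct = 210 − 18 = 192

192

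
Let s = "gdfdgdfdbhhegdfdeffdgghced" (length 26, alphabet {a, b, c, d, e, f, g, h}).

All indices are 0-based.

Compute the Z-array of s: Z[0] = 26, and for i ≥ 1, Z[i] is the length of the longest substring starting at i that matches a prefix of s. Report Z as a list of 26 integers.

[26, 0, 0, 0, 4, 0, 0, 0, 0, 0, 0, 0, 4, 0, 0, 0, 0, 0, 0, 0, 1, 1, 0, 0, 0, 0]

Z[0]=26
i=1: i≥r, start 0; Z[1]=0
i=2: i≥r, start 0; Z[2]=0
i=3: i≥r, start 0; Z[3]=0
i=4: i≥r, start 0; Z[4]=4 extend→box=[4,8)
i=5: min(r-i=3, Z[1]=0)=0; Z[5]=0
i=6: min(r-i=2, Z[2]=0)=0; Z[6]=0
i=7: min(r-i=1, Z[3]=0)=0; Z[7]=0
i=8: i≥r, start 0; Z[8]=0
i=9: i≥r, start 0; Z[9]=0
i=10: i≥r, start 0; Z[10]=0
i=11: i≥r, start 0; Z[11]=0
i=12: i≥r, start 0; Z[12]=4 extend→box=[12,16)
i=13: min(r-i=3, Z[1]=0)=0; Z[13]=0
i=14: min(r-i=2, Z[2]=0)=0; Z[14]=0
i=15: min(r-i=1, Z[3]=0)=0; Z[15]=0
i=16: i≥r, start 0; Z[16]=0
i=17: i≥r, start 0; Z[17]=0
i=18: i≥r, start 0; Z[18]=0
i=19: i≥r, start 0; Z[19]=0
i=20: i≥r, start 0; Z[20]=1 extend→box=[20,21)
i=21: i≥r, start 0; Z[21]=1 extend→box=[21,22)
i=22: i≥r, start 0; Z[22]=0
i=23: i≥r, start 0; Z[23]=0
i=24: i≥r, start 0; Z[24]=0
i=25: i≥r, start 0; Z[25]=0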